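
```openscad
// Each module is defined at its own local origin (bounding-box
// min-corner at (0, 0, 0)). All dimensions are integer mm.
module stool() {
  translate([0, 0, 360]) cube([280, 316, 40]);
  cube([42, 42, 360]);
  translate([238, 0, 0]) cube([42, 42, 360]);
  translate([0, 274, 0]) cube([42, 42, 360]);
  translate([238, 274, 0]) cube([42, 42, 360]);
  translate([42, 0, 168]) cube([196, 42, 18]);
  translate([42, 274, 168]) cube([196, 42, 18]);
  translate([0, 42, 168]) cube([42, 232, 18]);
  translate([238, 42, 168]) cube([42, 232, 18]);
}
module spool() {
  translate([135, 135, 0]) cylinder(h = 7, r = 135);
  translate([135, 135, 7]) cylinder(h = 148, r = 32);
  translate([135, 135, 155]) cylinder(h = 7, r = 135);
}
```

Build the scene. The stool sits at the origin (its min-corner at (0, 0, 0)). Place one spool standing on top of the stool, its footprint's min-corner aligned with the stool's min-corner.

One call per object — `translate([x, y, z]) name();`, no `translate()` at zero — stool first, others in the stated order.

stool();
translate([0, 0, 400]) spool();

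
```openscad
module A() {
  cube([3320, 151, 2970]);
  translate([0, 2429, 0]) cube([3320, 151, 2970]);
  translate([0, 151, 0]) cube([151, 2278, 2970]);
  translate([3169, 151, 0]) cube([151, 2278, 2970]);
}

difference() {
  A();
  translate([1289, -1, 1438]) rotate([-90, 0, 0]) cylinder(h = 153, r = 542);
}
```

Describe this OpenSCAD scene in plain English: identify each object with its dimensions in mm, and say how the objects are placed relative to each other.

A is a box-shaped house frame (walls only): outside footprint 3320×2580 mm, wall height 2970 mm, wall thickness 151 mm. The two y-facing walls run the full x-width; the two x-facing walls fit between the inner faces of the y-facing walls.

The house frame has a circular hole of radius 542 mm through its front wall, centred at (x = 1289, z = 1438).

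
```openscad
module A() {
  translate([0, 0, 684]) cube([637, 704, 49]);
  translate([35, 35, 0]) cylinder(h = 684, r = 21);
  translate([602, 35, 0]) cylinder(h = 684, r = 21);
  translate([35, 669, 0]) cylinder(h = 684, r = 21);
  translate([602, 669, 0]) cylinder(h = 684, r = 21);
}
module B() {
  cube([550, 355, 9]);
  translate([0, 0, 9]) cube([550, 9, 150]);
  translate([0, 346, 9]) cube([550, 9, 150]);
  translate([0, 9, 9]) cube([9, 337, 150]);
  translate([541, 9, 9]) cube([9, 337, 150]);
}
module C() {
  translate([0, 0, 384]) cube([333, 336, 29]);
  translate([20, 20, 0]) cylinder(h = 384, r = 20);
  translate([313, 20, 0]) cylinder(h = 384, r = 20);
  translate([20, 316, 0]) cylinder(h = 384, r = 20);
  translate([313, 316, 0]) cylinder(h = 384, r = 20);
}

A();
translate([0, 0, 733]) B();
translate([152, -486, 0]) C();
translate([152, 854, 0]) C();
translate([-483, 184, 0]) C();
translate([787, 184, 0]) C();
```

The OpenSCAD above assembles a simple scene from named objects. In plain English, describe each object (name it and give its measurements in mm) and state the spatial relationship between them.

A is a table: top 637 mm (x) × 704 mm (y), 49 mm thick, upper face at z = 733 mm, on four round legs of 42 mm diameter, each leg's bounding box inset 14 mm from the nearest pair of top edges, running from z = 0 to the bottom of the top.

B is an open storage box with external size 550×355×159 mm and wall thickness 9 mm (the base is also 9 mm thick). The base covers the whole footprint; the four walls stand on the base, with the y-facing walls full-width and the x-facing walls fitting between their inner faces.

C is a four-legged stool. The seat is a 333×336×29 mm slab whose top surface is at z = 413 mm; four round legs, each 40 mm in diameter, run from the floor (z = 0) to the underside of the seat, each leg's axis is inset half a diameter from the nearest pair of seat edges (so the leg's bounding box is flush with the corner).

The open box is on top of the table. Four stools sit around the table at the −y, +y, −x, +x sides.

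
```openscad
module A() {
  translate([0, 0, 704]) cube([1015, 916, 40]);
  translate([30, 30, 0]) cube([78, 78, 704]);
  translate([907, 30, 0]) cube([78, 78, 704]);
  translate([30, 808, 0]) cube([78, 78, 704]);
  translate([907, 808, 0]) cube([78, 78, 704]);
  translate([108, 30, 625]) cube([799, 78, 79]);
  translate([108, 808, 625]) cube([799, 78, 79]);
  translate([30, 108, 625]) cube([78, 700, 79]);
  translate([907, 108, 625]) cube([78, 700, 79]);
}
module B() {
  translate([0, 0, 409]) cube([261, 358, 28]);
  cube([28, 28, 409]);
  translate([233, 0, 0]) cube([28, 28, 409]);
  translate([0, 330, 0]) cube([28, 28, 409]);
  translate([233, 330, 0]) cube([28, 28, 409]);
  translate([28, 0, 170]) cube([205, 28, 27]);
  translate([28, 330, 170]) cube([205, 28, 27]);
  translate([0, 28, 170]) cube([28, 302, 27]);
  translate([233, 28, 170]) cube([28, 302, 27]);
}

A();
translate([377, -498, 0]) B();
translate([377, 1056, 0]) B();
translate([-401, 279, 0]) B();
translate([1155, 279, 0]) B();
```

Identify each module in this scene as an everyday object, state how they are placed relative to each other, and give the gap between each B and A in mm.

A is a table. B is a stool. Four stools sit around the table at the −y, +y, −x, +x sides. The gap between each stool and the table is 140 mm.

Each stool's nearest face is 140 mm from the table's bounding box.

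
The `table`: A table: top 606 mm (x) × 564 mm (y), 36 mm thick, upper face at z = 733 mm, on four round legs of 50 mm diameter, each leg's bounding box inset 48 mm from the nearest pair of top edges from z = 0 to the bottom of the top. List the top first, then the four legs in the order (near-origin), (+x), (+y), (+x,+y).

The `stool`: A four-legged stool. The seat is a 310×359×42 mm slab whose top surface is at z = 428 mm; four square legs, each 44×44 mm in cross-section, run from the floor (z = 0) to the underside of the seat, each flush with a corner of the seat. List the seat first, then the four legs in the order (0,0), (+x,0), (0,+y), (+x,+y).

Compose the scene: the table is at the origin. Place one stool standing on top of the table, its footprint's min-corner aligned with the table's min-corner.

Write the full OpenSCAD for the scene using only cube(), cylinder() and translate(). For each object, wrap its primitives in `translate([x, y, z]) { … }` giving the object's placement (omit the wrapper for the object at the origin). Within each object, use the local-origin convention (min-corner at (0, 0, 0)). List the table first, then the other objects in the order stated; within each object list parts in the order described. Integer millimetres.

translate([0, 0, 697]) cube([606, 564, 36]);
translate([73, 73, 0]) cylinder(h = 697, r = 25);
translate([533, 73, 0]) cylinder(h = 697, r = 25);
translate([73, 491, 0]) cylinder(h = 697, r = 25);
translate([533, 491, 0]) cylinder(h = 697, r = 25);
translate([0, 0, 733]) {
  translate([0, 0, 386]) cube([310, 359, 42]);
  cube([44, 44, 386]);
  translate([266, 0, 0]) cube([44, 44, 386]);
  translate([0, 315, 0]) cube([44, 44, 386]);
  translate([266, 315, 0]) cube([44, 44, 386]);
}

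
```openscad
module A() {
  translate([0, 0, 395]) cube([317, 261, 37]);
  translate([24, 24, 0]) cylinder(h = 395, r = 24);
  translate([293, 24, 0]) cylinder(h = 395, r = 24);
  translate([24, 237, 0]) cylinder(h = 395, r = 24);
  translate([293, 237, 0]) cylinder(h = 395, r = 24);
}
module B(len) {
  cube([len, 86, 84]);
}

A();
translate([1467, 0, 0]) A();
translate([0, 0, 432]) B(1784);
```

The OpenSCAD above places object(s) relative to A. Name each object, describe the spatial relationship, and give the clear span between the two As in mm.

A is a stool. B is a beam. A beam spans the tops of two stools. The clear span between the two stools is 1150 mm.

Second stool starts at x = 1467; first ends at x = 317; clear span = 1467 − 317 = 1150 mm.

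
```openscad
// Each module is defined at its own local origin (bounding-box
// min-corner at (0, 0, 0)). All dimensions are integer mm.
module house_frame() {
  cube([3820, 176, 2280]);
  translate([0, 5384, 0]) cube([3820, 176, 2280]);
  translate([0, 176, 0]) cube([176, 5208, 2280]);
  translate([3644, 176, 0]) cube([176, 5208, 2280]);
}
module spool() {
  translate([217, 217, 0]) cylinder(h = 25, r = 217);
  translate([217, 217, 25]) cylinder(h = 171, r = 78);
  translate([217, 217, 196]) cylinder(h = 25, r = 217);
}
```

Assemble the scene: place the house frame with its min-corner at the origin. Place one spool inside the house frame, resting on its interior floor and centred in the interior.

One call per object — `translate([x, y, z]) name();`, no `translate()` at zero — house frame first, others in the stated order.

house_frame();
translate([1693, 2563, 0]) spool();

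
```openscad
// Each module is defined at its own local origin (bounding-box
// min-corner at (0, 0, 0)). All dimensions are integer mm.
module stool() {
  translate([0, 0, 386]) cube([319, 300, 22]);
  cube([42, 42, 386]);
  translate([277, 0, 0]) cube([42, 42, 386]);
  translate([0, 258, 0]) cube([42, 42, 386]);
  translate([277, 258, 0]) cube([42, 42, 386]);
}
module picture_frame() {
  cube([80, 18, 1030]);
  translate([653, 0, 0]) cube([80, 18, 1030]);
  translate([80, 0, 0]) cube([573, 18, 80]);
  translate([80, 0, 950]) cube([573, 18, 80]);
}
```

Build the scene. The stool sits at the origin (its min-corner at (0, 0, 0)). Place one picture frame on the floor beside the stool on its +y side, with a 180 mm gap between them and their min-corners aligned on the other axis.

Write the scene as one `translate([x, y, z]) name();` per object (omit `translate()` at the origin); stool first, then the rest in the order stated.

stool();
translate([0, 480, 0]) picture_frame();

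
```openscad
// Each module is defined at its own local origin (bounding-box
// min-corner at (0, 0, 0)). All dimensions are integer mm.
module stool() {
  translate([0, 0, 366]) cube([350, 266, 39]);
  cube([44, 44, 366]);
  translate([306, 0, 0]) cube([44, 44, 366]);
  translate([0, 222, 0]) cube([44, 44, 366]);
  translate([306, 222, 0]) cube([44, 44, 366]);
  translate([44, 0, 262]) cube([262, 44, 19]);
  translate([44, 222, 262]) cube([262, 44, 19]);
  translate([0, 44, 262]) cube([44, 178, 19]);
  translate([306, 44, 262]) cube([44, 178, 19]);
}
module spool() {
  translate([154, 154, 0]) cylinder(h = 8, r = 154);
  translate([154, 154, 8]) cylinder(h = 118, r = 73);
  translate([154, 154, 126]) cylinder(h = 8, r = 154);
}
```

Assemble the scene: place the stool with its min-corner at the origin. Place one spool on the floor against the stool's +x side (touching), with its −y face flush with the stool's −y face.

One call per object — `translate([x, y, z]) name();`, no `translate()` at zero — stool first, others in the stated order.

stool();
translate([350, 0, 0]) spool();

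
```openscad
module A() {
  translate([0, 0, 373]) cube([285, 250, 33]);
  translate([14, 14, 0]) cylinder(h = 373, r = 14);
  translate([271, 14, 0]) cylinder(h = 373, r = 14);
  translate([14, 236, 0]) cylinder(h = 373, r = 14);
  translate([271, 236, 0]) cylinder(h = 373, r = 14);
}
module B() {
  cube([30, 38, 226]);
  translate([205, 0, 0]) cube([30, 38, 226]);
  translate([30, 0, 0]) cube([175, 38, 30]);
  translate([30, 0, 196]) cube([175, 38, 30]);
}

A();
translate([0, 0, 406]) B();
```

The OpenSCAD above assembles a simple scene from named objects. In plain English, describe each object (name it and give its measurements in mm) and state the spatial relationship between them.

A is a four-legged stool. The seat is a 285×250×33 mm slab whose top surface is at z = 406 mm; four round legs, each 28 mm in diameter, run from the floor (z = 0) to the underside of the seat, each leg's axis is inset half a diameter from the nearest pair of seat edges (so the leg's bounding box is flush with the corner).

B is a rectangular picture frame lying in the x–z plane (depth along y). The opening is 175 mm wide (x) by 166 mm tall (z), surrounded by a border 30 mm wide on all four sides. The frame is 38 mm deep and is made of two full-height vertical stiles with two horizontal rails fitted between them.

The picture frame is on top of the stool.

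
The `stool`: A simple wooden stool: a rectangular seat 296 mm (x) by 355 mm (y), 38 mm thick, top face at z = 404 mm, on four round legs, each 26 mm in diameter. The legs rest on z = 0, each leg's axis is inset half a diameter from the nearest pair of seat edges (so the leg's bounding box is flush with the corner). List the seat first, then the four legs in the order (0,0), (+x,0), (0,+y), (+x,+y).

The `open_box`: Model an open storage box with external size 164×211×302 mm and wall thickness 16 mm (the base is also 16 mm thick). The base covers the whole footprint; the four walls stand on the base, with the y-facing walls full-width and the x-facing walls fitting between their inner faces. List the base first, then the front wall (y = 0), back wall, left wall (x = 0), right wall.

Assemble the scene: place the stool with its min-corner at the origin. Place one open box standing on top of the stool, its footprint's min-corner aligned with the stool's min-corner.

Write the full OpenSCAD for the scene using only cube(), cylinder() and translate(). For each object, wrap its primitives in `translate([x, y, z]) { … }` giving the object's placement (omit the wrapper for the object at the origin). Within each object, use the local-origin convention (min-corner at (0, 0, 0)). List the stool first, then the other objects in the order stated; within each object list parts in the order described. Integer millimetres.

translate([0, 0, 366]) cube([296, 355, 38]);
translate([13, 13, 0]) cylinder(h = 366, r = 13);
translate([283, 13, 0]) cylinder(h = 366, r = 13);
translate([13, 342, 0]) cylinder(h = 366, r = 13);
translate([283, 342, 0]) cylinder(h = 366, r = 13);
translate([0, 0, 404]) {
  cube([164, 211, 16]);
  translate([0, 0, 16]) cube([164, 16, 286]);
  translate([0, 195, 16]) cube([164, 16, 286]);
  translate([0, 16, 16]) cube([16, 179, 286]);
  translate([148, 16, 16]) cube([16, 179, 286]);
}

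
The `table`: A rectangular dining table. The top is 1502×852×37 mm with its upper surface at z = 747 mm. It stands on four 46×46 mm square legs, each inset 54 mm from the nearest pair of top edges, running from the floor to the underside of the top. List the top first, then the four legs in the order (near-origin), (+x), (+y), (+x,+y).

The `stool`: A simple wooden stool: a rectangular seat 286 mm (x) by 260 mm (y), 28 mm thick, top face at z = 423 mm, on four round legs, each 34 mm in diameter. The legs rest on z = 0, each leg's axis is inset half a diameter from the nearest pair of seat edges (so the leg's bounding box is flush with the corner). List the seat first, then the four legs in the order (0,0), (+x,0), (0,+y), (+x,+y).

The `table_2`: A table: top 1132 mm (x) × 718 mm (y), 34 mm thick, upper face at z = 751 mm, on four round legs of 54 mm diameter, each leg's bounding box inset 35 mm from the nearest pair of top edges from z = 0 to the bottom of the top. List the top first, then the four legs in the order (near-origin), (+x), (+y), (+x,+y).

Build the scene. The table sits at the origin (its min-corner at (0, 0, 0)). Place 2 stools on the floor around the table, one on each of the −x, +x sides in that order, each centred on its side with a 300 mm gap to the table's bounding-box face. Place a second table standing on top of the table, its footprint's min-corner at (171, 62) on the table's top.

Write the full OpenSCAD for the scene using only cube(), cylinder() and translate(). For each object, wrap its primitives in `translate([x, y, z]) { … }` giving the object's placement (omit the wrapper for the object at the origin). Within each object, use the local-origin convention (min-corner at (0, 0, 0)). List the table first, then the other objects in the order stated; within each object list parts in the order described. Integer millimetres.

translate([0, 0, 710]) cube([1502, 852, 37]);
translate([54, 54, 0]) cube([46, 46, 710]);
translate([1402, 54, 0]) cube([46, 46, 710]);
translate([54, 752, 0]) cube([46, 46, 710]);
translate([1402, 752, 0]) cube([46, 46, 710]);
translate([-586, 296, 0]) {
  translate([0, 0, 395]) cube([286, 260, 28]);
  translate([17, 17, 0]) cylinder(h = 395, r = 17);
  translate([269, 17, 0]) cylinder(h = 395, r = 17);
  translate([17, 243, 0]) cylinder(h = 395, r = 17);
  translate([269, 243, 0]) cylinder(h = 395, r = 17);
}
translate([1802, 296, 0]) {
  translate([0, 0, 395]) cube([286, 260, 28]);
  translate([17, 17, 0]) cylinder(h = 395, r = 17);
  translate([269, 17, 0]) cylinder(h = 395, r = 17);
  translate([17, 243, 0]) cylinder(h = 395, r = 17);
  translate([269, 243, 0]) cylinder(h = 395, r = 17);
}
translate([171, 62, 747]) {
  translate([0, 0, 717]) cube([1132, 718, 34]);
  translate([62, 62, 0]) cylinder(h = 717, r = 27);
  translate([1070, 62, 0]) cylinder(h = 717, r = 27);
  translate([62, 656, 0]) cylinder(h = 717, r = 27);
  translate([1070, 656, 0]) cylinder(h = 717, r = 27);
}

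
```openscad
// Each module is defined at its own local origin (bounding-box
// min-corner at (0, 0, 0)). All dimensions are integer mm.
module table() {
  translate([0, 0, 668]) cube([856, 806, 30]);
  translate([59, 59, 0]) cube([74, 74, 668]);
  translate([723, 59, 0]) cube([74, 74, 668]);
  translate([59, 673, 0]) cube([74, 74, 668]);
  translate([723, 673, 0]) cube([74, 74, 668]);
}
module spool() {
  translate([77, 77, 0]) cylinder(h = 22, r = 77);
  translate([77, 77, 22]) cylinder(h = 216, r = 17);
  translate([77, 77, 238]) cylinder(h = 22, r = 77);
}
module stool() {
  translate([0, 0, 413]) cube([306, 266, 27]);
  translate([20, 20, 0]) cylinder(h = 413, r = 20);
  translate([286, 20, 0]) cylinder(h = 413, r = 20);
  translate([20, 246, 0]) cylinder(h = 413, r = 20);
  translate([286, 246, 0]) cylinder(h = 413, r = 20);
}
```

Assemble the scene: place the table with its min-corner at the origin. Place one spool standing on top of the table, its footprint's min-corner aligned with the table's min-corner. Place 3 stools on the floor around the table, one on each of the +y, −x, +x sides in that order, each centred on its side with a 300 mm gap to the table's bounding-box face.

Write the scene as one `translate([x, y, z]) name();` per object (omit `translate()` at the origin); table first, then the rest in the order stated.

table();
translate([0, 0, 698]) spool();
translate([275, 1106, 0]) stool();
translate([-606, 270, 0]) stool();
translate([1156, 270, 0]) stool();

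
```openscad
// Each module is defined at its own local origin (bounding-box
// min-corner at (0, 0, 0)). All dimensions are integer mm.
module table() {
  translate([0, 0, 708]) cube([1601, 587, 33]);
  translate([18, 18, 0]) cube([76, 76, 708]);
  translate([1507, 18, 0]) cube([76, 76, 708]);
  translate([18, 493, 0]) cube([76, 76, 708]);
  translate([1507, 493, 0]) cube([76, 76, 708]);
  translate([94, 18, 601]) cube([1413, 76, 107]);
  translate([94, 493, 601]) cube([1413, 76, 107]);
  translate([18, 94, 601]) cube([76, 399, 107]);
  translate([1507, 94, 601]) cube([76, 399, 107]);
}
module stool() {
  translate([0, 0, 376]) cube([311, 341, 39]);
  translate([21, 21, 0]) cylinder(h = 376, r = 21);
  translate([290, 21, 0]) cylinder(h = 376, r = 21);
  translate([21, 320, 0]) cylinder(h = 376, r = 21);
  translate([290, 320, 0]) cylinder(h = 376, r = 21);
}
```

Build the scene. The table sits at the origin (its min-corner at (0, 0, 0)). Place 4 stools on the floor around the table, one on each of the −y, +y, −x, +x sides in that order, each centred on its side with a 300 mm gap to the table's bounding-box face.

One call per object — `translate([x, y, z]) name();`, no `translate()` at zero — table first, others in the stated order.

table();
translate([645, -641, 0]) stool();
translate([645, 887, 0]) stool();
translate([-611, 123, 0]) stool();
translate([1901, 123, 0]) stool();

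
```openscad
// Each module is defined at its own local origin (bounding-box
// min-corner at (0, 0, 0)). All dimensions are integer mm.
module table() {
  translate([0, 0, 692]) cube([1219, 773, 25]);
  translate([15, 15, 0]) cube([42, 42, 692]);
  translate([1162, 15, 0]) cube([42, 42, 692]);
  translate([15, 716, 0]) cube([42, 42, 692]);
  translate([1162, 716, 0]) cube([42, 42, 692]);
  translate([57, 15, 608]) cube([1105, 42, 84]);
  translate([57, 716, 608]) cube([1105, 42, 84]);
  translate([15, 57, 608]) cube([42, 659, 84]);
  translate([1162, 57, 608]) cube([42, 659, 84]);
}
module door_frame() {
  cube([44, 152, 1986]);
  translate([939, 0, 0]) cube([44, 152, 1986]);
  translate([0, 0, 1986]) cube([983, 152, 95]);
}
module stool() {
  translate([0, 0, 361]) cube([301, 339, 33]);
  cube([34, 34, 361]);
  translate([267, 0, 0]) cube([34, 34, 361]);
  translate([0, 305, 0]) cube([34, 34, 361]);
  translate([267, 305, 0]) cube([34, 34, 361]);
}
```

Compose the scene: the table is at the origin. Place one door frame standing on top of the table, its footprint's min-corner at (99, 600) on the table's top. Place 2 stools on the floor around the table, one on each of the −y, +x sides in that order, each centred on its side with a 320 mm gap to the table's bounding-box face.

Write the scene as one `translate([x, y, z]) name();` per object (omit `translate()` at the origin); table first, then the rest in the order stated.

table();
translate([99, 600, 717]) door_frame();
translate([459, -659, 0]) stool();
translate([1539, 217, 0]) stool();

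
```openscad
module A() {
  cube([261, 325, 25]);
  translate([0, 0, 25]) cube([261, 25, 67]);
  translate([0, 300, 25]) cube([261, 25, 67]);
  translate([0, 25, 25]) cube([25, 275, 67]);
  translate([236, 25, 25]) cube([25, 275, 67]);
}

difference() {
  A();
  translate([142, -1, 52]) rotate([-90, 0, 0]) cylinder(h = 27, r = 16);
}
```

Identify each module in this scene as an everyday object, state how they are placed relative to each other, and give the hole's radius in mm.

The subtracted cylinder has r = 16 mm.

A is an open box. The open box has a circular hole through its front wall. The hole's radius is 16 mm.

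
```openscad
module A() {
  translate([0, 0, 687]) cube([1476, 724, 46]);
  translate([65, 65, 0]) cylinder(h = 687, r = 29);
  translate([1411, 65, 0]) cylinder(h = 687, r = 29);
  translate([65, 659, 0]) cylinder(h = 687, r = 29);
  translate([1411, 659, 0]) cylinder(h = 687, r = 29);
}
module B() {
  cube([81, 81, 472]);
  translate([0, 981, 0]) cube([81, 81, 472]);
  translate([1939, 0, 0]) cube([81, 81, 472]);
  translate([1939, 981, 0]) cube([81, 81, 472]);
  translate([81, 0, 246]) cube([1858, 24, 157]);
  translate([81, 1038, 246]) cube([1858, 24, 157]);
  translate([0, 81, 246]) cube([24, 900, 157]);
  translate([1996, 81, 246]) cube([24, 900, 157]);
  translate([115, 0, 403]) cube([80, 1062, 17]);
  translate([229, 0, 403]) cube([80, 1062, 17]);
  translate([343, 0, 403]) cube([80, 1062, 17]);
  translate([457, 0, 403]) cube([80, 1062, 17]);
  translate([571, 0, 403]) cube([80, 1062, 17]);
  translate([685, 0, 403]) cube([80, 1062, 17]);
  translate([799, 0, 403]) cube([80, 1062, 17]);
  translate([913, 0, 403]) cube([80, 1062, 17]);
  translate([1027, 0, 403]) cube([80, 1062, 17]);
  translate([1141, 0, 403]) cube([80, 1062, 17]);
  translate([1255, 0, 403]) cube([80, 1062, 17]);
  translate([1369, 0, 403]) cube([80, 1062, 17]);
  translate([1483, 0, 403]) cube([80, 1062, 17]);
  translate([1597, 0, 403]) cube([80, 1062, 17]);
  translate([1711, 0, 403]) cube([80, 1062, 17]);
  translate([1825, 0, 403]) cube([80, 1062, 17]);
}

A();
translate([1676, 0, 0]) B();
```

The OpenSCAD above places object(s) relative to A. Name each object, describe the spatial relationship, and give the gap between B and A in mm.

The bed frame's nearest face is 200 mm from the table's +x face.

A is a table. B is a bed frame. The bed frame is on the floor beside the table on its +x side. The gap between the bed frame and the table is 200 mm.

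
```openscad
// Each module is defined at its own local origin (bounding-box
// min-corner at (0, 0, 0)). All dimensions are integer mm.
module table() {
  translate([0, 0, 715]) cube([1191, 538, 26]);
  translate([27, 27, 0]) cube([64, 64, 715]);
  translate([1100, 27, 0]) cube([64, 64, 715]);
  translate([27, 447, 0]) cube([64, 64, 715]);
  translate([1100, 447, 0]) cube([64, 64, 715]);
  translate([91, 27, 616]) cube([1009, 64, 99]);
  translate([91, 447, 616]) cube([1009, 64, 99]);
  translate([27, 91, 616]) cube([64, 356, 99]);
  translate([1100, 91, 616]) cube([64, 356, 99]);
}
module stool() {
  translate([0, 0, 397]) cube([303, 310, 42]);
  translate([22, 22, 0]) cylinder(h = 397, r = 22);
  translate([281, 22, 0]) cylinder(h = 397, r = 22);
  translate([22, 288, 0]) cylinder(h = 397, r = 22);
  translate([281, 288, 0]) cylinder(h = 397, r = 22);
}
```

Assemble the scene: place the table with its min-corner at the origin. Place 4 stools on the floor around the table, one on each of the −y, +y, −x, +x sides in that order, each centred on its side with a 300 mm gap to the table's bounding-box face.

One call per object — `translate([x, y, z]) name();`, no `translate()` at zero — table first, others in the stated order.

table();
translate([444, -610, 0]) stool();
translate([444, 838, 0]) stool();
translate([-603, 114, 0]) stool();
translate([1491, 114, 0]) stool();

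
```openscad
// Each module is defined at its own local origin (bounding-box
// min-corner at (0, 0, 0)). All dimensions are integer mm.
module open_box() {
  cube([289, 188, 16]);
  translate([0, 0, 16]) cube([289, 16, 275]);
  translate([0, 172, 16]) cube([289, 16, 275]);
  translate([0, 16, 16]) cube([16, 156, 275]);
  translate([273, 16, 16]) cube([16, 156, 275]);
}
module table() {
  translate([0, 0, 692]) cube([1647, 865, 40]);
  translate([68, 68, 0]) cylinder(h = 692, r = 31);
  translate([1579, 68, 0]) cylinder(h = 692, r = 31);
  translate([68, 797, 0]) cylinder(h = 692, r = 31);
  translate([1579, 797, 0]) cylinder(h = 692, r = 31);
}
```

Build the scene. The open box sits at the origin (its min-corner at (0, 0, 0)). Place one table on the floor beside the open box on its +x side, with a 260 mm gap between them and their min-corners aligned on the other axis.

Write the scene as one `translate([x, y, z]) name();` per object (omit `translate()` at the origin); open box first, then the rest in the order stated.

open_box();
translate([549, 0, 0]) table();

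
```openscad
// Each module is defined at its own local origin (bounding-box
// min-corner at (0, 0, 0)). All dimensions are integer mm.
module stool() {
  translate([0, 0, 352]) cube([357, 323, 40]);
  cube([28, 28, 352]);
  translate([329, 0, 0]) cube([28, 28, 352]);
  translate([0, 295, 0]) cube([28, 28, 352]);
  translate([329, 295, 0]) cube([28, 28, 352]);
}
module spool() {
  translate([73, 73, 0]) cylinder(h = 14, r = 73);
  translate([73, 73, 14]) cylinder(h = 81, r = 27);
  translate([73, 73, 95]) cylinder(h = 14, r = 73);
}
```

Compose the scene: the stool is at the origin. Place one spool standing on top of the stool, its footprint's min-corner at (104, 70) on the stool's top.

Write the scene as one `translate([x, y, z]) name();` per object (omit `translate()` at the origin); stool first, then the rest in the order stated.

stool();
translate([104, 70, 392]) spool();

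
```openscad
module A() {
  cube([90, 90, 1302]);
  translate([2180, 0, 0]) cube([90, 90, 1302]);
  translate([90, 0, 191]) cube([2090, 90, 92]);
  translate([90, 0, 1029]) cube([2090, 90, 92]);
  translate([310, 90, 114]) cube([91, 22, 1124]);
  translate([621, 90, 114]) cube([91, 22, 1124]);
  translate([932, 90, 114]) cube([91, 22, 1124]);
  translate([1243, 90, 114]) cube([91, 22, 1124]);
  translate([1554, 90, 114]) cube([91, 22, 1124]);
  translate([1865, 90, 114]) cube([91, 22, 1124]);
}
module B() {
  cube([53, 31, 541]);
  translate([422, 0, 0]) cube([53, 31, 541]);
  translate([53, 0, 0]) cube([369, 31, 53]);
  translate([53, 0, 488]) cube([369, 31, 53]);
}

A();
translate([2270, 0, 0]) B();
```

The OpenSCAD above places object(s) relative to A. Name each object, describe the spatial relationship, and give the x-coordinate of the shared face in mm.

The fence section's +x face and the picture frame's −x face are both at x = 2270 mm.

A is a fence section. B is a picture frame. The picture frame is against the fence section's +x side, with their −y faces flush. The x-coordinate of the shared face is 2270 mm.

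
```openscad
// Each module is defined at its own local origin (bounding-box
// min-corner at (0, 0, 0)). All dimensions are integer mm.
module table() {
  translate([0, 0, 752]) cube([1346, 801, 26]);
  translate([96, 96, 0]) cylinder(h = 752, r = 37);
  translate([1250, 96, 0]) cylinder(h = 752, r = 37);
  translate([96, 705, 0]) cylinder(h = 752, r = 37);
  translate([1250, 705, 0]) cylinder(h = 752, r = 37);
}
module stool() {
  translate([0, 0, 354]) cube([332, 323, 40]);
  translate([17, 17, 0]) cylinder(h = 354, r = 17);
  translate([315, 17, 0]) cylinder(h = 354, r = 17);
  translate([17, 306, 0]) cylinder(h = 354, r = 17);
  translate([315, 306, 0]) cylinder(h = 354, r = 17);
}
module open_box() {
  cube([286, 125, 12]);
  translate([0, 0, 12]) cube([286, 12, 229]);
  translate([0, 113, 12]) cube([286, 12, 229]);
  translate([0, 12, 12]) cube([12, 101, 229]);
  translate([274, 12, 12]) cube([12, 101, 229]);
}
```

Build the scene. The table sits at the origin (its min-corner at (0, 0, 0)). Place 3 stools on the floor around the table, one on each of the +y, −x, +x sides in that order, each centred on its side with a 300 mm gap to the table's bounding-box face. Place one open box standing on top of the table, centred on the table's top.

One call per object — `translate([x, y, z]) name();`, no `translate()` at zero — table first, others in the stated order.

table();
translate([507, 1101, 0]) stool();
translate([-632, 239, 0]) stool();
translate([1646, 239, 0]) stool();
translate([530, 338, 778]) open_box();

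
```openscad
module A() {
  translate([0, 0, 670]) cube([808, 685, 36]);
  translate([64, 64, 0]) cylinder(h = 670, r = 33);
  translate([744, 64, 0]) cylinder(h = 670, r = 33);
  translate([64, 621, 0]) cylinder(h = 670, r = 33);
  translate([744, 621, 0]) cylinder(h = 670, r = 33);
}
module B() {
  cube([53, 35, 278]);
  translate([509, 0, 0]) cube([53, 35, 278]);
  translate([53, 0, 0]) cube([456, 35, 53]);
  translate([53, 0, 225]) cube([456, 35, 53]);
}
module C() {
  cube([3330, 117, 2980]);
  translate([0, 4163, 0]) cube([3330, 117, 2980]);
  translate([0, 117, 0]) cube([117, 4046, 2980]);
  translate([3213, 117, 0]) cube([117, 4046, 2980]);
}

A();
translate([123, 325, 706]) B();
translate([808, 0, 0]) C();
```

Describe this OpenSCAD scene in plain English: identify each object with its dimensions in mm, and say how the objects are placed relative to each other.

A is a table with a 808×685 mm rectangular top, 36 mm thick, top surface at z = 706 mm, supported by four round legs of 66 mm diameter, each leg's bounding box inset 31 mm from the nearest pair of top edges, running from the floor.

B is a picture frame with a 456×172 mm rectangular opening (x by z) and a uniform 53 mm border on every side. Frame depth is 35 mm along y. It is built from two vertical stiles running the full outside height and two horizontal rails spanning the gap between the stiles.

C is a box-shaped house frame (walls only): outside footprint 3330×4280 mm, wall height 2980 mm, wall thickness 117 mm. The two y-facing walls run the full x-width; the two x-facing walls fit between the inner faces of the y-facing walls.

The picture frame is on top of the table, centred. The house frame is against the table's +x side, with their −y faces flush.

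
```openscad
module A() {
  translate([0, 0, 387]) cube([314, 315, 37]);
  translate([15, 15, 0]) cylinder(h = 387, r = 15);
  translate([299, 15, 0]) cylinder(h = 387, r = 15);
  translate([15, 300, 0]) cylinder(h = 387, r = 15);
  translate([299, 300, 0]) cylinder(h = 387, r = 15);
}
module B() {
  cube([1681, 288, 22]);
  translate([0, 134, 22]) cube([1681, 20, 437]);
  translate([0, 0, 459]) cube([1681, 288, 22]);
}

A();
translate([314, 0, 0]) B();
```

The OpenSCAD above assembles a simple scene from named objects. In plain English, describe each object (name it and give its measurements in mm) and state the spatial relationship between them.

A is a four-legged stool. The seat is 314×315 mm, 37 mm thick, top at z = 424 mm. It stands on four round legs, each 30 mm in diameter, from z = 0 to the seat underside, each leg's axis is inset half a diameter from the nearest pair of seat edges (so the leg's bounding box is flush with the corner).

B is an I-beam lying along x, 1681 mm long. Overall section height 481 mm. Two flanges 288 mm wide (y) and 22 mm thick, one on the floor and one at the top; a web 20 mm thick runs between them, centred on the flange width.

The I-beam is against the stool's +x side, with their −y faces flush.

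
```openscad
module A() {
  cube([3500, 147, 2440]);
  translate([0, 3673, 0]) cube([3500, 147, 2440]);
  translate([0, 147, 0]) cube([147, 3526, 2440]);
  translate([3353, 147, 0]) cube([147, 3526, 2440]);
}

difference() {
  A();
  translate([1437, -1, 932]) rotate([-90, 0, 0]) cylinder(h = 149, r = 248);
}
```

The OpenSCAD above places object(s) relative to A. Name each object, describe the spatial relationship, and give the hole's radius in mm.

The subtracted cylinder has r = 248 mm.

A is a house frame. The house frame has a circular hole through its front wall. The hole's radius is 248 mm.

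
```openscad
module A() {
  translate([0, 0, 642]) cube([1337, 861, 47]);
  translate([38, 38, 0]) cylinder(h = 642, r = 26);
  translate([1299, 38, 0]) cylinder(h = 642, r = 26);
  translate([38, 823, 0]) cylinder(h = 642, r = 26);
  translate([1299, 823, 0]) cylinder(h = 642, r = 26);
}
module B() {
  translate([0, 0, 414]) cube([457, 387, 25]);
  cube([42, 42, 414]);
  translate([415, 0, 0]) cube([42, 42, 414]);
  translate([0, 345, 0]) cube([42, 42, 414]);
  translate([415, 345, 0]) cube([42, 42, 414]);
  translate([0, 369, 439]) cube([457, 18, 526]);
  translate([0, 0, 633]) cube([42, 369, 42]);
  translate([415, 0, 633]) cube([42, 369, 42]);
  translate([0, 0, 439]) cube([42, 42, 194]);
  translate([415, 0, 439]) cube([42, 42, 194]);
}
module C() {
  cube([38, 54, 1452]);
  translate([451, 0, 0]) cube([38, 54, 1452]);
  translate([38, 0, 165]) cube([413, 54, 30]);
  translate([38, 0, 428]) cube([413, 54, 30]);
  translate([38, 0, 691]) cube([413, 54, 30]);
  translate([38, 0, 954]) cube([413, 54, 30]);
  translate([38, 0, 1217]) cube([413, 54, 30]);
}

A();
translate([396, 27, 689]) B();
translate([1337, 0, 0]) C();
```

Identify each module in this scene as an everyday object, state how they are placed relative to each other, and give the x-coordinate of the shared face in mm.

A is a table. B is a chair. C is a ladder. The chair is on top of the table. The ladder is against the table's +x side, with their −y faces flush. The x-coordinate of the shared face is 1337 mm.

The table's +x face and the ladder's −x face are both at x = 1337 mm.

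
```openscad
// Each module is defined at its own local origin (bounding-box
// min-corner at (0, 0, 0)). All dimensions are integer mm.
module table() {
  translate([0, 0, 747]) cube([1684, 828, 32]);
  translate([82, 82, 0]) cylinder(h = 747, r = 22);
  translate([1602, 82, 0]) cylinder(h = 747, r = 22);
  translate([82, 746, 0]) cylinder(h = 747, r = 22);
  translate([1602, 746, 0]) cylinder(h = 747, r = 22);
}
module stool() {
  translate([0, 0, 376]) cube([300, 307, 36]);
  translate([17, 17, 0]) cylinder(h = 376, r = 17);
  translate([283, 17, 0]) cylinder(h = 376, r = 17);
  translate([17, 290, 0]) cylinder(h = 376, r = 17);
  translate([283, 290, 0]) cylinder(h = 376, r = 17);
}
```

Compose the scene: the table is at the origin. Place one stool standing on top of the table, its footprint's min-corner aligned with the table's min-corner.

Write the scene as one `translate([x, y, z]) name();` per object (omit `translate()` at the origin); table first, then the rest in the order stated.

table();
translate([0, 0, 779]) stool();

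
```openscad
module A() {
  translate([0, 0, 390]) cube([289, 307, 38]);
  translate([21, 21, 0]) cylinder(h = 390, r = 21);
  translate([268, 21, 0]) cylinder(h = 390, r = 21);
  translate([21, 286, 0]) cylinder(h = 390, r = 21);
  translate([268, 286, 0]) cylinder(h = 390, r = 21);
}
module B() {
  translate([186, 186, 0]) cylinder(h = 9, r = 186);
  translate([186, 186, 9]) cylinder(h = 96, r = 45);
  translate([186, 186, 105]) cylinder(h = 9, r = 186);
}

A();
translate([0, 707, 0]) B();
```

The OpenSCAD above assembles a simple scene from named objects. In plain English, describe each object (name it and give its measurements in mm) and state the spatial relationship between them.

A is a four-legged stool. The seat is a 289×307×38 mm slab whose top surface is at z = 428 mm; four round legs, each 42 mm in diameter, run from the floor (z = 0) to the underside of the seat, each leg's axis is inset half a diameter from the nearest pair of seat edges (so the leg's bounding box is flush with the corner).

B is a spool: two coaxial disc flanges of radius 186 mm and thickness 9 mm, joined by a core cylinder of radius 45 mm and height 96 mm. The lower flange rests on z = 0 and the three cylinders share a vertical axis.

The spool is on the floor beside the stool on its +y side.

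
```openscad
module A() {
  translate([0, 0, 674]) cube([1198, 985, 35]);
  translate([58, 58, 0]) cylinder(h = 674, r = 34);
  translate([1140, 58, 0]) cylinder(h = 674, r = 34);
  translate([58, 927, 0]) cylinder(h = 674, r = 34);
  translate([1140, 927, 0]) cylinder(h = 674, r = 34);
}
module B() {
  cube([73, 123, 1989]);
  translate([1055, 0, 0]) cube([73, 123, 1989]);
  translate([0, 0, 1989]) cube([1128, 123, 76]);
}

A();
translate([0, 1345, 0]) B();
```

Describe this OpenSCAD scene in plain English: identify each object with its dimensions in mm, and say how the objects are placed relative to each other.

A is a table with a 1198×985 mm rectangular top, 35 mm thick, top surface at z = 709 mm, supported by four round legs of 68 mm diameter, each leg's bounding box inset 24 mm from the nearest pair of top edges, running from the floor.

B is a door frame. The clear opening is 982 mm wide and 1989 mm high. Two 73 mm wide jambs, 123 mm deep, stand either side of the opening from the floor to the top of the opening. A 76 mm thick head sits across the top of both jambs, spanning the full outside width of the frame.

The door frame is on the floor beside the table on its +y side.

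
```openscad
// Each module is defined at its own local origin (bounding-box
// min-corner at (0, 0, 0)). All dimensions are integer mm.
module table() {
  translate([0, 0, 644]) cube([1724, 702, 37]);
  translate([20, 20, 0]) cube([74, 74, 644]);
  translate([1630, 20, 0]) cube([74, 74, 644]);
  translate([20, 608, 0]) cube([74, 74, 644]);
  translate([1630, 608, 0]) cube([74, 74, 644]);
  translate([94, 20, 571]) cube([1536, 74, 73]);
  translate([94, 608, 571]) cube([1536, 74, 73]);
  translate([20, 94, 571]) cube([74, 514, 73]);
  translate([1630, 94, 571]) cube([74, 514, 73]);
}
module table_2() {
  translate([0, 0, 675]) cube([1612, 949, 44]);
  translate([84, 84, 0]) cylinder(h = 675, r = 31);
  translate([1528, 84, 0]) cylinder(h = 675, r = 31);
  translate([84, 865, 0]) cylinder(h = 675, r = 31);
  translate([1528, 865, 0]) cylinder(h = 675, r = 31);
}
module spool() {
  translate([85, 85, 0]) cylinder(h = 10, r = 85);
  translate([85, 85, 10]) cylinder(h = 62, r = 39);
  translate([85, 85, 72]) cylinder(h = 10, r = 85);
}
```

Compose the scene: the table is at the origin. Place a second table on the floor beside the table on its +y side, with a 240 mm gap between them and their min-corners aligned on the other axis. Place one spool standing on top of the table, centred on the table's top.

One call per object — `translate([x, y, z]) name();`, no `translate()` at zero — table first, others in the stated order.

table();
translate([0, 942, 0]) table_2();
translate([777, 266, 681]) spool();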